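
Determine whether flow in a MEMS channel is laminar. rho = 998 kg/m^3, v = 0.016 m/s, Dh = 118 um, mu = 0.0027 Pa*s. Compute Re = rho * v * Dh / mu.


Step 1: Convert Dh to meters: Dh = 118e-6 m
Step 2: Re = rho * v * Dh / mu
Re = 998 * 0.016 * 118e-6 / 0.0027
Re = 0.698
Since Re = 0.698 is below ~2300, the flow is laminar.


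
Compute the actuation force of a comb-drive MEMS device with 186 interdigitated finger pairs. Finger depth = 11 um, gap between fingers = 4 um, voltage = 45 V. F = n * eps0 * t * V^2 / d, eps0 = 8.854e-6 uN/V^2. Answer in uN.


Step 1: Parameters: n=186, eps0=8.854e-6 uN/V^2, t=11 um, V=45 V, d=4 um
Step 2: V^2 = 2025
Step 3: F = 186 * 8.854e-6 * 11 * 2025 / 4
F = 9.171 uN


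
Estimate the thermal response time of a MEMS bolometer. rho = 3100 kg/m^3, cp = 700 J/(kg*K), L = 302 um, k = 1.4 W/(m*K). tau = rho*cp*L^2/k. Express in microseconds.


Step 1: Convert L to m: L = 302e-6 m
Step 2: L^2 = (302e-6)^2 = 9.1204e-08 m^2
Step 3: tau = 3100 * 700 * 9.1204e-08 / 1.4 = 1.413662e-01 s
Step 4: Convert to microseconds (multiply by 1e6).
tau = 141366.2 us


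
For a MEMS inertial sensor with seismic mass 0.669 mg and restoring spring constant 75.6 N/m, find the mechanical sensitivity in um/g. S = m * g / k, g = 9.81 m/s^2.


Step 1: Convert mass: m = 0.669 mg = 6.69e-07 kg
Step 2: S = m * g / k = 6.69e-07 * 9.81 / 75.6
Step 3: S = 8.68e-08 m/g
Step 4: Convert to um/g: S = 0.087 um/g


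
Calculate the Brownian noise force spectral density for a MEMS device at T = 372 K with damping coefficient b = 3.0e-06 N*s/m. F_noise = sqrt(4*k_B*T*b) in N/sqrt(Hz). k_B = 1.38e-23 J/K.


Step 1: Compute 4 * k_B * T * b
= 4 * 1.38e-23 * 372 * 3.0e-06
= 6.1603e-26 N^2/Hz
Step 2: F_noise = sqrt(6.1603e-26)
F_noise = 2.48e-13 N/sqrt(Hz)


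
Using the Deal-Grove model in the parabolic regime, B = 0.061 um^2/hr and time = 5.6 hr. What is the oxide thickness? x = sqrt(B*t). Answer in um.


Step 1: Compute B*t = 0.061 * 5.6 = 0.3416
Step 2: x = sqrt(0.3416)
x = 0.584 um


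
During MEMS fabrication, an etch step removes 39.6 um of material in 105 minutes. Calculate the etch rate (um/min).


Step 1: Etch rate = depth / time
Step 2: rate = 39.6 / 105
rate = 0.377 um/min


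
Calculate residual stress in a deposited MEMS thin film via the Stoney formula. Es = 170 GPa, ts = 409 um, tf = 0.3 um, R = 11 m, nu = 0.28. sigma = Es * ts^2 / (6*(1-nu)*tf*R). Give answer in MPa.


Step 1: Compute numerator: Es * ts^2 = 170 * 409^2 = 28437770 (GPa*um^2)
Step 2: Compute denominator (R in um): 6*(1-nu)*tf*R = 6*0.72*0.3*11e6 = 14256000.0 (um^2)
Step 3: sigma (GPa) = 28437770 / 14256000.0 = 1.994793e+00 GPa
Step 4: Convert to MPa (x1000): sigma = 1994.8 MPa


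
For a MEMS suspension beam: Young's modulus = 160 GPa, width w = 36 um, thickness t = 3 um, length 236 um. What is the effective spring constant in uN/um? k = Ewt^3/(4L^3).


Step 1: Convert E to consistent units (1 GPa = 1000 uN/um^2).
E = 160 GPa = 160000 uN/um^2
Step 2: Compute t^3 = 3^3 = 27
Step 3: Compute L^3 = 236^3 = 13144256
Step 4: k = 160000 * 36 * 27 / (4 * 13144256)
k = 2.9579 uN/um


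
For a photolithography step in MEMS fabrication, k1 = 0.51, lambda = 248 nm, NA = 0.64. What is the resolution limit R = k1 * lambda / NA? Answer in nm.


Step 1: Identify values: k1 = 0.51, lambda = 248 nm, NA = 0.64
Step 2: R = k1 * lambda / NA
R = 0.51 * 248 / 0.64
R = 197.6 nm


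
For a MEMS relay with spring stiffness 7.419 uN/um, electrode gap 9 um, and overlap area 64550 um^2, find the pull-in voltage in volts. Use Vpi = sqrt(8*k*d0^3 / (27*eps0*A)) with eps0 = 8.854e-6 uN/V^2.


Step 1: Compute numerator: 8 * k * d0^3 = 8 * 7.419 * 9^3 = 43267.608
Step 2: Compute denominator: 27 * eps0 * A = 27 * 8.854e-6 * 64550 = 15.431194
Step 3: Vpi = sqrt(43267.608 / 15.431194)
Vpi = 52.95 V


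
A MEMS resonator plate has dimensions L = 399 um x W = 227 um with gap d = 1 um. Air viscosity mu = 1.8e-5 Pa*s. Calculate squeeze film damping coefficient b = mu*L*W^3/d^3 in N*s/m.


Step 1: Convert to SI.
L = 399e-6 m, W = 227e-6 m, d = 1e-6 m
Step 2: W^3 = (227e-6)^3 = 1.17e-11 m^3
Step 3: d^3 = (1e-6)^3 = 1.00e-18 m^3
Step 4: b = 1.8e-5 * 399e-6 * 1.17e-11 / 1.00e-18
b = 8.40e-02 N*s/m


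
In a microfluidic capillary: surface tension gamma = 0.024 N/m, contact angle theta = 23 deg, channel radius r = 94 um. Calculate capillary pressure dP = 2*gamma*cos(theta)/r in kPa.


Step 1: cos(23 deg) = 0.9205
Step 2: Convert r to m: r = 94e-6 m
Step 3: dP = 2 * 0.024 * 0.9205 / 94e-6 = 470.0 Pa
Step 4: Convert Pa to kPa (divide by 1000).
dP = 0.47 kPa


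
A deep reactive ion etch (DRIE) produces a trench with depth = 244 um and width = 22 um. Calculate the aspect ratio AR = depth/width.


Step 1: AR = depth / width
Step 2: AR = 244 / 22
AR = 11.1


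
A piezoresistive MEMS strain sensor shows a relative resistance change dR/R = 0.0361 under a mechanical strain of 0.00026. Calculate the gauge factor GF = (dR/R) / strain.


Step 1: Identify values.
dR/R = 0.0361, strain = 0.00026
Step 2: GF = (dR/R) / strain = 0.0361 / 0.00026
GF = 138.8


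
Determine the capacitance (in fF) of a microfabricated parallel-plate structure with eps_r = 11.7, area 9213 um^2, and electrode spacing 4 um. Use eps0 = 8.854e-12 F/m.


Step 1: Convert area to m^2: A = 9213e-12 m^2
Step 2: Convert gap to m: d = 4e-6 m
Step 3: C = eps0 * eps_r * A / d
C = 8.854e-12 * 11.7 * 9213e-12 / 4e-6
Step 4: Convert to fF (multiply by 1e15).
C = 238.6 fF


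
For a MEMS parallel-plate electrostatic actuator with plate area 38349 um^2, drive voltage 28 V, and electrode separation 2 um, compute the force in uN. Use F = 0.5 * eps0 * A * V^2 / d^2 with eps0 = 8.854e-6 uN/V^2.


Step 1: Identify parameters.
eps0 = 8.854e-6 uN/V^2, A = 38349 um^2, V = 28 V, d = 2 um
Step 2: Compute V^2 = 28^2 = 784
Step 3: Compute d^2 = 2^2 = 4
Step 4: F = 0.5 * 8.854e-6 * 38349 * 784 / 4
F = 33.275 uN


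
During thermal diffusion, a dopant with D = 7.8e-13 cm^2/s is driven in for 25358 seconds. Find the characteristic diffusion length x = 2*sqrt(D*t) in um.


Step 1: Compute D*t = 7.8e-13 * 25358 = 1.977924e-08 cm^2
Step 2: sqrt(D*t) = 1.40639e-04 cm
Step 3: x = 2 * 1.40639e-04 cm = 2.81278e-04 cm
Step 4: Convert to um (1 cm = 1e4 um): x = 2.813 um


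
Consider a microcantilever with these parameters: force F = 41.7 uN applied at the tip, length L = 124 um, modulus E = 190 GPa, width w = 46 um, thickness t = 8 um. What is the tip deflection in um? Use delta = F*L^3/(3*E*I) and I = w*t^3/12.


Step 1: Calculate the second moment of area.
I = w * t^3 / 12 = 46 * 8^3 / 12 = 1962.6667 um^4
Step 2: Convert E to consistent units (1 GPa = 1000 uN/um^2).
E = 190 GPa = 190000 uN/um^2
Step 3: Calculate tip deflection.
delta = F * L^3 / (3 * E * I)
delta = 41.7 * 124^3 / (3 * 190000 * 1962.6667)
delta = 0.0711 um


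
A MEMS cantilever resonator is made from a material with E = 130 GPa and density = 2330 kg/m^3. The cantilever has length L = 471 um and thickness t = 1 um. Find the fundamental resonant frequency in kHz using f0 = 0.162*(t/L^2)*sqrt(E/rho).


Step 1: Convert units to SI.
t_SI = 1e-6 m, L_SI = 471e-6 m
Step 2: Calculate sqrt(E/rho).
sqrt(130e9 / 2330) = 7469.54 m/s
Step 3: Compute f0.
f0 = 0.162 * 1e-6 / (471e-6)^2 * 7469.54 = 5454.7 Hz = 5.45 kHz


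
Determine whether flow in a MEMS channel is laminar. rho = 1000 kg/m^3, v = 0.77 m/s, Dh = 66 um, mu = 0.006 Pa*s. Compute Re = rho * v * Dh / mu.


Step 1: Convert Dh to meters: Dh = 66e-6 m
Step 2: Re = rho * v * Dh / mu
Re = 1000 * 0.77 * 66e-6 / 0.006
Re = 8.47
Since Re = 8.47 is below ~2300, the flow is laminar.


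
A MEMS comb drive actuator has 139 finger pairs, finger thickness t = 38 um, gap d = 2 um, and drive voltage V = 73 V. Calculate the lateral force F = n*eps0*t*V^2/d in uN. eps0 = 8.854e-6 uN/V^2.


Step 1: Parameters: n=139, eps0=8.854e-6 uN/V^2, t=38 um, V=73 V, d=2 um
Step 2: V^2 = 5329
Step 3: F = 139 * 8.854e-6 * 38 * 5329 / 2
F = 124.61 uN


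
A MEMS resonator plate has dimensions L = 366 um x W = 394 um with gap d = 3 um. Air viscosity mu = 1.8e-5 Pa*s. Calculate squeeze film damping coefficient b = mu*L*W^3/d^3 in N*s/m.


Step 1: Convert to SI.
L = 366e-6 m, W = 394e-6 m, d = 3e-6 m
Step 2: W^3 = (394e-6)^3 = 6.12e-11 m^3
Step 3: d^3 = (3e-6)^3 = 2.70e-17 m^3
Step 4: b = 1.8e-5 * 366e-6 * 6.12e-11 / 2.70e-17
b = 1.49e-02 N*s/m


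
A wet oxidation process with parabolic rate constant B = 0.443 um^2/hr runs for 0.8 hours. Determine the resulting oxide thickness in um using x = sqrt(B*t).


Step 1: Compute B*t = 0.443 * 0.8 = 0.3544
Step 2: x = sqrt(0.3544)
x = 0.595 um


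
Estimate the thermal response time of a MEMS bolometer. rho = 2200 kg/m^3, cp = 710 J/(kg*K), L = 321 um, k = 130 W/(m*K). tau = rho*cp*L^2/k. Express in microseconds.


Step 1: Convert L to m: L = 321e-6 m
Step 2: L^2 = (321e-6)^2 = 1.03041e-07 m^2
Step 3: tau = 2200 * 710 * 1.03041e-07 / 130 = 1.23807725e-03 s
Step 4: Convert to microseconds (multiply by 1e6).
tau = 1238.077 us


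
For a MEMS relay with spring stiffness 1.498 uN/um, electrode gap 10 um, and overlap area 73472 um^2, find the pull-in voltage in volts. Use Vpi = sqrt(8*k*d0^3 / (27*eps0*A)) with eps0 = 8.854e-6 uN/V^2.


Step 1: Compute numerator: 8 * k * d0^3 = 8 * 1.498 * 10^3 = 11984.0
Step 2: Compute denominator: 27 * eps0 * A = 27 * 8.854e-6 * 73472 = 17.564069
Step 3: Vpi = sqrt(11984.0 / 17.564069)
Vpi = 26.12 V


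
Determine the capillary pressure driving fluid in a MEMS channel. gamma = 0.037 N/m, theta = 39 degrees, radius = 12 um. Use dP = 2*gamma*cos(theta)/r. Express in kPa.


Step 1: cos(39 deg) = 0.7771
Step 2: Convert r to m: r = 12e-6 m
Step 3: dP = 2 * 0.037 * 0.7771 / 12e-6 = 4792.1 Pa
Step 4: Convert Pa to kPa (divide by 1000).
dP = 4.79 kPa


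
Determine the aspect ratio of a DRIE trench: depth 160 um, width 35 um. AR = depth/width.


Step 1: AR = depth / width
Step 2: AR = 160 / 35
AR = 4.6


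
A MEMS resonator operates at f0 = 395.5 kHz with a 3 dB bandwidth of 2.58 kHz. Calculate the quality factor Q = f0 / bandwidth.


Step 1: Q = f0 / bandwidth
Step 2: Q = 395.5 / 2.58
Q = 153.3


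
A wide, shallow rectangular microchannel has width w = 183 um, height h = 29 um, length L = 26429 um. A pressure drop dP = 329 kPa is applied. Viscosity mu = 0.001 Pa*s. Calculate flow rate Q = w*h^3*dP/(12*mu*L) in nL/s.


Step 1: Convert all dimensions to SI (meters).
w = 183e-6 m, h = 29e-6 m, L = 26429e-6 m, dP = 329e3 Pa
Step 2: Q = w * h^3 * dP / (12 * mu * L)
Q = 183e-6 * (29e-6)^3 * 329e3 / (12 * 0.001 * 26429e-6) = 4.62997882e-09 m^3/s
Step 3: Convert Q from m^3/s to nL/s (1 m^3 = 1e12 nL, so multiply by 1e12).
Q = 4629.979 nL/s


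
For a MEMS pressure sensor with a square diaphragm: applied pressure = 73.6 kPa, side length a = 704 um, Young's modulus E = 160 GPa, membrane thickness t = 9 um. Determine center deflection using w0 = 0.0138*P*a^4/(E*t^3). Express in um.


Step 1: Convert pressure to compatible units (E is in GPa, so P in GPa).
P = 73.6 kPa = 73.6e-6 GPa
Step 2: Compute numerator: 0.0138 * P * a^4.
a^4 = 704^4 = 245635219456
numerator = 0.0138 * 73.6e-6 * 245635219456 = 2.494868e+05
Step 3: Compute denominator: E * t^3 = 160 * 9^3 = 116640
Step 4: w0 = numerator / denominator = 2.494868e+05 / 116640 = 2.1389 um


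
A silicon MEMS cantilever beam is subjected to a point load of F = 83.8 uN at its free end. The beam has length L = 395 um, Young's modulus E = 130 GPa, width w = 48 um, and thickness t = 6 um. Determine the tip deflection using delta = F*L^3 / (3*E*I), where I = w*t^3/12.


Step 1: Calculate the second moment of area.
I = w * t^3 / 12 = 48 * 6^3 / 12 = 864.0 um^4
Step 2: Convert E to consistent units (1 GPa = 1000 uN/um^2).
E = 130 GPa = 130000 uN/um^2
Step 3: Calculate tip deflection.
delta = F * L^3 / (3 * E * I)
delta = 83.8 * 395^3 / (3 * 130000 * 864.0)
delta = 15.327 um


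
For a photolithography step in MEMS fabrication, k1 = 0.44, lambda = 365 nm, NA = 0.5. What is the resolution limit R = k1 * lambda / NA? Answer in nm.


Step 1: Identify values: k1 = 0.44, lambda = 365 nm, NA = 0.5
Step 2: R = k1 * lambda / NA
R = 0.44 * 365 / 0.5
R = 321.2 nm


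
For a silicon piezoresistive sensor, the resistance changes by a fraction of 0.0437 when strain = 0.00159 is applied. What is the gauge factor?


Step 1: Identify values.
dR/R = 0.0437, strain = 0.00159
Step 2: GF = (dR/R) / strain = 0.0437 / 0.00159
GF = 27.5


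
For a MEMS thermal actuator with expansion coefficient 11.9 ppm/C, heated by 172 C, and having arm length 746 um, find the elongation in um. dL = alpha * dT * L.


Step 1: Convert CTE: alpha = 11.9 ppm/C = 11.9e-6 /C
Step 2: dL = 11.9e-6 * 172 * 746
dL = 1.5269 um


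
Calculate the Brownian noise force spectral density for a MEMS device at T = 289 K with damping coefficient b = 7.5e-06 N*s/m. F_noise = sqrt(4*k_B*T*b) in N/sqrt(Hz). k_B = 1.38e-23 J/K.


Step 1: Compute 4 * k_B * T * b
= 4 * 1.38e-23 * 289 * 7.5e-06
= 1.1965e-25 N^2/Hz
Step 2: F_noise = sqrt(1.1965e-25)
F_noise = 3.46e-13 N/sqrt(Hz)


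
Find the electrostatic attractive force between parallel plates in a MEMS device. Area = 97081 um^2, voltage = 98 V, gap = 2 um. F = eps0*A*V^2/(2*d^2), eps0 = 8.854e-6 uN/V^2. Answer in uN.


Step 1: Identify parameters.
eps0 = 8.854e-6 uN/V^2, A = 97081 um^2, V = 98 V, d = 2 um
Step 2: Compute V^2 = 98^2 = 9604
Step 3: Compute d^2 = 2^2 = 4
Step 4: F = 0.5 * 8.854e-6 * 97081 * 9604 / 4
F = 1031.896 uN


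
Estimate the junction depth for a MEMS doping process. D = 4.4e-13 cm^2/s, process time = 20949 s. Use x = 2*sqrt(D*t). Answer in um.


Step 1: Compute D*t = 4.4e-13 * 20949 = 9.21756e-09 cm^2
Step 2: sqrt(D*t) = 9.6008e-05 cm
Step 3: x = 2 * 9.6008e-05 cm = 1.92016e-04 cm
Step 4: Convert to um (1 cm = 1e4 um): x = 1.92 um


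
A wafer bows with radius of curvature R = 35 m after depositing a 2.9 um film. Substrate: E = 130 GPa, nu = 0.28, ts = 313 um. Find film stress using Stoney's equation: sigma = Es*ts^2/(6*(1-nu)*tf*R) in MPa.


Step 1: Compute numerator: Es * ts^2 = 130 * 313^2 = 12735970 (GPa*um^2)
Step 2: Compute denominator (R in um): 6*(1-nu)*tf*R = 6*0.72*2.9*35e6 = 438480000.0 (um^2)
Step 3: sigma (GPa) = 12735970 / 438480000.0 = 2.9046e-02 GPa
Step 4: Convert to MPa (x1000): sigma = 29.0 MPa


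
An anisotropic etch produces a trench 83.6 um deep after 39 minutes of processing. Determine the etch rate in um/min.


Step 1: Etch rate = depth / time
Step 2: rate = 83.6 / 39
rate = 2.144 um/min


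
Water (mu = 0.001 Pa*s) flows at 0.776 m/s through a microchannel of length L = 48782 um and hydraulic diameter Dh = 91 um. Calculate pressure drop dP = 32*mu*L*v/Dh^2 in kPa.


Step 1: Convert to SI: L = 48782e-6 m, Dh = 91e-6 m
Step 2: dP = 32 * 0.001 * 48782e-6 * 0.776 / (91e-6)^2
Step 3: dP = 146281.20 Pa
Step 4: Convert to kPa: dP = 146.28 kPa


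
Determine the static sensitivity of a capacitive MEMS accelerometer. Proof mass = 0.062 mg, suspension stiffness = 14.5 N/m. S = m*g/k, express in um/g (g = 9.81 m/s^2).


Step 1: Convert mass: m = 0.062 mg = 6.20e-08 kg
Step 2: S = m * g / k = 6.20e-08 * 9.81 / 14.5
Step 3: S = 4.19e-08 m/g
Step 4: Convert to um/g: S = 0.042 um/g


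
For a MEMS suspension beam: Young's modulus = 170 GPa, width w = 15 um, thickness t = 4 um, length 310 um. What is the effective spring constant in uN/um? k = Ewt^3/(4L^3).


Step 1: Convert E to consistent units (1 GPa = 1000 uN/um^2).
E = 170 GPa = 170000 uN/um^2
Step 2: Compute t^3 = 4^3 = 64
Step 3: Compute L^3 = 310^3 = 29791000
Step 4: k = 170000 * 15 * 64 / (4 * 29791000)
k = 1.3695 uN/um


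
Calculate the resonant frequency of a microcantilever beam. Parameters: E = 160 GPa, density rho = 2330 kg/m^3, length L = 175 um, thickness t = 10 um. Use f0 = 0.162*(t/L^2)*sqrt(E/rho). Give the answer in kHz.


Step 1: Convert units to SI.
t_SI = 10e-6 m, L_SI = 175e-6 m
Step 2: Calculate sqrt(E/rho).
sqrt(160e9 / 2330) = 8286.71 m/s
Step 3: Compute f0.
f0 = 0.162 * 10e-6 / (175e-6)^2 * 8286.71 = 438350.0 Hz = 438.35 kHz


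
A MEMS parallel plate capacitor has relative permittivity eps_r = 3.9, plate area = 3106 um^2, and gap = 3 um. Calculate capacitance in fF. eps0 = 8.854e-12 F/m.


Step 1: Convert area to m^2: A = 3106e-12 m^2
Step 2: Convert gap to m: d = 3e-6 m
Step 3: C = eps0 * eps_r * A / d
C = 8.854e-12 * 3.9 * 3106e-12 / 3e-6
Step 4: Convert to fF (multiply by 1e15).
C = 35.75 fF


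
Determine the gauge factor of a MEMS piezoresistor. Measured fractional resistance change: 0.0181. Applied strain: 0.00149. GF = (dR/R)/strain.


Step 1: Identify values.
dR/R = 0.0181, strain = 0.00149
Step 2: GF = (dR/R) / strain = 0.0181 / 0.00149
GF = 12.1


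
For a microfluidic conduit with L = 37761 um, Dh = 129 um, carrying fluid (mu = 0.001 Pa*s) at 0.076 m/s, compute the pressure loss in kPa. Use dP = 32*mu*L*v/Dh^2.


Step 1: Convert to SI: L = 37761e-6 m, Dh = 129e-6 m
Step 2: dP = 32 * 0.001 * 37761e-6 * 0.076 / (129e-6)^2
Step 3: dP = 5518.58 Pa
Step 4: Convert to kPa: dP = 5.52 kPa


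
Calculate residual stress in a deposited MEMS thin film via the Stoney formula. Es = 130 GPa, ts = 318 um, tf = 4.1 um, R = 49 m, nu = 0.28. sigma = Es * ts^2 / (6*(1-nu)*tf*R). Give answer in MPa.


Step 1: Compute numerator: Es * ts^2 = 130 * 318^2 = 13146120 (GPa*um^2)
Step 2: Compute denominator (R in um): 6*(1-nu)*tf*R = 6*0.72*4.1*49e6 = 867888000.0 (um^2)
Step 3: sigma (GPa) = 13146120 / 867888000.0 = 1.5147e-02 GPa
Step 4: Convert to MPa (x1000): sigma = 15.1 MPa


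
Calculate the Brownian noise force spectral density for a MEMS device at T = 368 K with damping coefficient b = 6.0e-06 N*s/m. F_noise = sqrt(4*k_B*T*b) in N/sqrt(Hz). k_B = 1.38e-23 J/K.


Step 1: Compute 4 * k_B * T * b
= 4 * 1.38e-23 * 368 * 6.0e-06
= 1.2188e-25 N^2/Hz
Step 2: F_noise = sqrt(1.2188e-25)
F_noise = 3.49e-13 N/sqrt(Hz)


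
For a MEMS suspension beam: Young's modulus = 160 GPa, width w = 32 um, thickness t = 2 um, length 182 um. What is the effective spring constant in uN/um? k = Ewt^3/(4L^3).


Step 1: Convert E to consistent units (1 GPa = 1000 uN/um^2).
E = 160 GPa = 160000 uN/um^2
Step 2: Compute t^3 = 2^3 = 8
Step 3: Compute L^3 = 182^3 = 6028568
Step 4: k = 160000 * 32 * 8 / (4 * 6028568)
k = 1.6986 uN/um


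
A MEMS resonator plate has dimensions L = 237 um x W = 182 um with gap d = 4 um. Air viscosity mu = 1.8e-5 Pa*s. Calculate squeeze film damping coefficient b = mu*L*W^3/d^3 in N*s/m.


Step 1: Convert to SI.
L = 237e-6 m, W = 182e-6 m, d = 4e-6 m
Step 2: W^3 = (182e-6)^3 = 6.03e-12 m^3
Step 3: d^3 = (4e-6)^3 = 6.40e-17 m^3
Step 4: b = 1.8e-5 * 237e-6 * 6.03e-12 / 6.40e-17
b = 4.02e-04 N*s/m


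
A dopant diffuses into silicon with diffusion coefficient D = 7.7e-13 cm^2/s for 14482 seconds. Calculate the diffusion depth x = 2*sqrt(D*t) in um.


Step 1: Compute D*t = 7.7e-13 * 14482 = 1.115114e-08 cm^2
Step 2: sqrt(D*t) = 1.05599e-04 cm
Step 3: x = 2 * 1.05599e-04 cm = 2.11198e-04 cm
Step 4: Convert to um (1 cm = 1e4 um): x = 2.112 um


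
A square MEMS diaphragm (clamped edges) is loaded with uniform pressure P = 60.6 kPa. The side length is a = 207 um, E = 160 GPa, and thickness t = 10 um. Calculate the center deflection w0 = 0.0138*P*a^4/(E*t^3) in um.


Step 1: Convert pressure to compatible units (E is in GPa, so P in GPa).
P = 60.6 kPa = 60.6e-6 GPa
Step 2: Compute numerator: 0.0138 * P * a^4.
a^4 = 207^4 = 1836036801
numerator = 0.0138 * 60.6e-6 * 1836036801 = 1.535e+03
Step 3: Compute denominator: E * t^3 = 160 * 10^3 = 160000
Step 4: w0 = numerator / denominator = 1.535e+03 / 160000 = 0.0096 um


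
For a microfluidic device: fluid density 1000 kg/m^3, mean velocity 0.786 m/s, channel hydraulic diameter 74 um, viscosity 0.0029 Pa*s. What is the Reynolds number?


Step 1: Convert Dh to meters: Dh = 74e-6 m
Step 2: Re = rho * v * Dh / mu
Re = 1000 * 0.786 * 74e-6 / 0.0029
Re = 20.057


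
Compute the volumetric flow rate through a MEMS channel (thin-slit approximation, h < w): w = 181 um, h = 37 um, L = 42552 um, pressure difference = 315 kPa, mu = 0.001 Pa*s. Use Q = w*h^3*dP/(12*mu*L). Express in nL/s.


Step 1: Convert all dimensions to SI (meters).
w = 181e-6 m, h = 37e-6 m, L = 42552e-6 m, dP = 315e3 Pa
Step 2: Q = w * h^3 * dP / (12 * mu * L)
Q = 181e-6 * (37e-6)^3 * 315e3 / (12 * 0.001 * 42552e-6) = 5.65578742e-09 m^3/s
Step 3: Convert Q from m^3/s to nL/s (1 m^3 = 1e12 nL, so multiply by 1e12).
Q = 5655.787 nL/s


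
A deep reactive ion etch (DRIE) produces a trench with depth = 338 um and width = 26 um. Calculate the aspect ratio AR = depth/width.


Step 1: AR = depth / width
Step 2: AR = 338 / 26
AR = 13.0


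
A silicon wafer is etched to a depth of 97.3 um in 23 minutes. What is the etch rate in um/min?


Step 1: Etch rate = depth / time
Step 2: rate = 97.3 / 23
rate = 4.23 um/min


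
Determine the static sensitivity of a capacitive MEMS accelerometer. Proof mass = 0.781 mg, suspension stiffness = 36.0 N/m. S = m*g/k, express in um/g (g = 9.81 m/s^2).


Step 1: Convert mass: m = 0.781 mg = 7.81e-07 kg
Step 2: S = m * g / k = 7.81e-07 * 9.81 / 36.0
Step 3: S = 2.13e-07 m/g
Step 4: Convert to um/g: S = 0.213 um/g


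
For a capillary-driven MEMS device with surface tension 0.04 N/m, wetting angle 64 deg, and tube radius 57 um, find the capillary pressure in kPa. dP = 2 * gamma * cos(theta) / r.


Step 1: cos(64 deg) = 0.4384
Step 2: Convert r to m: r = 57e-6 m
Step 3: dP = 2 * 0.04 * 0.4384 / 57e-6 = 615.3 Pa
Step 4: Convert Pa to kPa (divide by 1000).
dP = 0.62 kPa


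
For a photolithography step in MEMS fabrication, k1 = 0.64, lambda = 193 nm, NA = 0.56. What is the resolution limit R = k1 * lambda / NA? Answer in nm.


Step 1: Identify values: k1 = 0.64, lambda = 193 nm, NA = 0.56
Step 2: R = k1 * lambda / NA
R = 0.64 * 193 / 0.56
R = 220.6 nm


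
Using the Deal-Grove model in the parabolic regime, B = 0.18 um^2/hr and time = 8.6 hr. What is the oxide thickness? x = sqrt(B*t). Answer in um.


Step 1: Compute B*t = 0.18 * 8.6 = 1.548
Step 2: x = sqrt(1.548)
x = 1.244 um


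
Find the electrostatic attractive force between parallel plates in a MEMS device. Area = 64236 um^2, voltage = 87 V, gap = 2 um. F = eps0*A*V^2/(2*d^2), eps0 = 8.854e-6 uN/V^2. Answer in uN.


Step 1: Identify parameters.
eps0 = 8.854e-6 uN/V^2, A = 64236 um^2, V = 87 V, d = 2 um
Step 2: Compute V^2 = 87^2 = 7569
Step 3: Compute d^2 = 2^2 = 4
Step 4: F = 0.5 * 8.854e-6 * 64236 * 7569 / 4
F = 538.104 uN


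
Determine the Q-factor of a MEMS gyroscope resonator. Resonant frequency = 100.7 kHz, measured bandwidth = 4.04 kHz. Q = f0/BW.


Step 1: Q = f0 / bandwidth
Step 2: Q = 100.7 / 4.04
Q = 24.9


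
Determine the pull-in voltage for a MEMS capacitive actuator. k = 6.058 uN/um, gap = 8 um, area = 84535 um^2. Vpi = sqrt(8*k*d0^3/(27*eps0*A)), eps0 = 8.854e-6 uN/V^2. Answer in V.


Step 1: Compute numerator: 8 * k * d0^3 = 8 * 6.058 * 8^3 = 24813.568
Step 2: Compute denominator: 27 * eps0 * A = 27 * 8.854e-6 * 84535 = 20.208768
Step 3: Vpi = sqrt(24813.568 / 20.208768)
Vpi = 35.04 V


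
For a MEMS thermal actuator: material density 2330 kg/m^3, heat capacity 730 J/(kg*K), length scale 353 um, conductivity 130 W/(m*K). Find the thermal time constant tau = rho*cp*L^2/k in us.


Step 1: Convert L to m: L = 353e-6 m
Step 2: L^2 = (353e-6)^2 = 1.24609e-07 m^2
Step 3: tau = 2330 * 730 * 1.24609e-07 / 130 = 1.63036499e-03 s
Step 4: Convert to microseconds (multiply by 1e6).
tau = 1630.365 us


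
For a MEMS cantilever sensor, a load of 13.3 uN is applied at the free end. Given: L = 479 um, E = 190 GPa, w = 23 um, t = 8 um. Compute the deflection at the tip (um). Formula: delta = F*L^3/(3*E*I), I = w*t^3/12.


Step 1: Calculate the second moment of area.
I = w * t^3 / 12 = 23 * 8^3 / 12 = 981.3333 um^4
Step 2: Convert E to consistent units (1 GPa = 1000 uN/um^2).
E = 190 GPa = 190000 uN/um^2
Step 3: Calculate tip deflection.
delta = F * L^3 / (3 * E * I)
delta = 13.3 * 479^3 / (3 * 190000 * 981.3333)
delta = 2.6132 um


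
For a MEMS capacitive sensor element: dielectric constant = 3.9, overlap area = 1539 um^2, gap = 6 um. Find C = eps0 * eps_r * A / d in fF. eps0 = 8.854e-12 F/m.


Step 1: Convert area to m^2: A = 1539e-12 m^2
Step 2: Convert gap to m: d = 6e-6 m
Step 3: C = eps0 * eps_r * A / d
C = 8.854e-12 * 3.9 * 1539e-12 / 6e-6
Step 4: Convert to fF (multiply by 1e15).
C = 8.86 fF


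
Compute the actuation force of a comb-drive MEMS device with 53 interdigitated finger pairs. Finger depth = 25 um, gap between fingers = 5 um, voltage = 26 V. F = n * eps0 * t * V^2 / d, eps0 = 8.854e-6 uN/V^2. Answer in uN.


Step 1: Parameters: n=53, eps0=8.854e-6 uN/V^2, t=25 um, V=26 V, d=5 um
Step 2: V^2 = 676
Step 3: F = 53 * 8.854e-6 * 25 * 676 / 5
F = 1.586 uN


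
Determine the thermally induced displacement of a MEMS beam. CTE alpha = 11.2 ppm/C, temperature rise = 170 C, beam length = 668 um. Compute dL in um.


Step 1: Convert CTE: alpha = 11.2 ppm/C = 11.2e-6 /C
Step 2: dL = 11.2e-6 * 170 * 668
dL = 1.2719 um


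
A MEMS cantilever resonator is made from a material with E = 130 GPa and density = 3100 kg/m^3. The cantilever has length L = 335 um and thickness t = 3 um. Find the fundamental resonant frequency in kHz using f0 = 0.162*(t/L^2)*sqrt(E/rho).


Step 1: Convert units to SI.
t_SI = 3e-6 m, L_SI = 335e-6 m
Step 2: Calculate sqrt(E/rho).
sqrt(130e9 / 3100) = 6475.76 m/s
Step 3: Compute f0.
f0 = 0.162 * 3e-6 / (335e-6)^2 * 6475.76 = 28043.8 Hz = 28.04 kHz


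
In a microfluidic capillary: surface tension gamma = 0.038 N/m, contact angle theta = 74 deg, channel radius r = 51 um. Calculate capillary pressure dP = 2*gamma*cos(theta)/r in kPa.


Step 1: cos(74 deg) = 0.2756
Step 2: Convert r to m: r = 51e-6 m
Step 3: dP = 2 * 0.038 * 0.2756 / 51e-6 = 410.7 Pa
Step 4: Convert Pa to kPa (divide by 1000).
dP = 0.41 kPa


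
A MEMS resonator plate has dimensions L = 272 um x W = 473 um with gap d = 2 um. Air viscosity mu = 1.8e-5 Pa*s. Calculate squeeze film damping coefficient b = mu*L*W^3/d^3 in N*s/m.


Step 1: Convert to SI.
L = 272e-6 m, W = 473e-6 m, d = 2e-6 m
Step 2: W^3 = (473e-6)^3 = 1.06e-10 m^3
Step 3: d^3 = (2e-6)^3 = 8.00e-18 m^3
Step 4: b = 1.8e-5 * 272e-6 * 1.06e-10 / 8.00e-18
b = 6.48e-02 N*s/m


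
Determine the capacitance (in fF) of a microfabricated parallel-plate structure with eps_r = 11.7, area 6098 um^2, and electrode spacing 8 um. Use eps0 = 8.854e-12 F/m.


Step 1: Convert area to m^2: A = 6098e-12 m^2
Step 2: Convert gap to m: d = 8e-6 m
Step 3: C = eps0 * eps_r * A / d
C = 8.854e-12 * 11.7 * 6098e-12 / 8e-6
Step 4: Convert to fF (multiply by 1e15).
C = 78.96 fF


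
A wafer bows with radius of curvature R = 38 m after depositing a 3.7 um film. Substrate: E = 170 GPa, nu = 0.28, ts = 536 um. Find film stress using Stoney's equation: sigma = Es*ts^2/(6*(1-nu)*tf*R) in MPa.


Step 1: Compute numerator: Es * ts^2 = 170 * 536^2 = 48840320 (GPa*um^2)
Step 2: Compute denominator (R in um): 6*(1-nu)*tf*R = 6*0.72*3.7*38e6 = 607392000.0 (um^2)
Step 3: sigma (GPa) = 48840320 / 607392000.0 = 8.041e-02 GPa
Step 4: Convert to MPa (x1000): sigma = 80.4 MPa


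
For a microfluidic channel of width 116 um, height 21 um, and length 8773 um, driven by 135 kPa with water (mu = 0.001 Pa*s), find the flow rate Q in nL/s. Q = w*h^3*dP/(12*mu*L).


Step 1: Convert all dimensions to SI (meters).
w = 116e-6 m, h = 21e-6 m, L = 8773e-6 m, dP = 135e3 Pa
Step 2: Q = w * h^3 * dP / (12 * mu * L)
Q = 116e-6 * (21e-6)^3 * 135e3 / (12 * 0.001 * 8773e-6) = 1.3775909e-09 m^3/s
Step 3: Convert Q from m^3/s to nL/s (1 m^3 = 1e12 nL, so multiply by 1e12).
Q = 1377.591 nL/s


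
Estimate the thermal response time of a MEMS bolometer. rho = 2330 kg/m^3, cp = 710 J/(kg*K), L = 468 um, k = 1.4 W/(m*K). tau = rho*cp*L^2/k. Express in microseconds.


Step 1: Convert L to m: L = 468e-6 m
Step 2: L^2 = (468e-6)^2 = 2.19024e-07 m^2
Step 3: tau = 2330 * 710 * 2.19024e-07 / 1.4 = 2.5880814514e-01 s
Step 4: Convert to microseconds (multiply by 1e6).
tau = 258808.145 us


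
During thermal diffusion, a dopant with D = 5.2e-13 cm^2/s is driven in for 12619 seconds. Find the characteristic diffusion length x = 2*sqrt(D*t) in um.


Step 1: Compute D*t = 5.2e-13 * 12619 = 6.56188e-09 cm^2
Step 2: sqrt(D*t) = 8.1005e-05 cm
Step 3: x = 2 * 8.1005e-05 cm = 1.6201e-04 cm
Step 4: Convert to um (1 cm = 1e4 um): x = 1.62 um


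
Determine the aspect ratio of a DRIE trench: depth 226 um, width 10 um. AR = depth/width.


Step 1: AR = depth / width
Step 2: AR = 226 / 10
AR = 22.6


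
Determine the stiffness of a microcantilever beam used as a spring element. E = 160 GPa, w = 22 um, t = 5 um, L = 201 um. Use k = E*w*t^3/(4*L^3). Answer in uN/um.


Step 1: Convert E to consistent units (1 GPa = 1000 uN/um^2).
E = 160 GPa = 160000 uN/um^2
Step 2: Compute t^3 = 5^3 = 125
Step 3: Compute L^3 = 201^3 = 8120601
Step 4: k = 160000 * 22 * 125 / (4 * 8120601)
k = 13.5458 uN/um


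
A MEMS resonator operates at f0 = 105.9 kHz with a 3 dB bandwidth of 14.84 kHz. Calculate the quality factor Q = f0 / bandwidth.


Step 1: Q = f0 / bandwidth
Step 2: Q = 105.9 / 14.84
Q = 7.1


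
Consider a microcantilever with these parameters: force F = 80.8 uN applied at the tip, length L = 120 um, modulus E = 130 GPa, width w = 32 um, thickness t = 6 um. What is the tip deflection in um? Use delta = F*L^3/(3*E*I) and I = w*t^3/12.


Step 1: Calculate the second moment of area.
I = w * t^3 / 12 = 32 * 6^3 / 12 = 576.0 um^4
Step 2: Convert E to consistent units (1 GPa = 1000 uN/um^2).
E = 130 GPa = 130000 uN/um^2
Step 3: Calculate tip deflection.
delta = F * L^3 / (3 * E * I)
delta = 80.8 * 120^3 / (3 * 130000 * 576.0)
delta = 0.6215 um


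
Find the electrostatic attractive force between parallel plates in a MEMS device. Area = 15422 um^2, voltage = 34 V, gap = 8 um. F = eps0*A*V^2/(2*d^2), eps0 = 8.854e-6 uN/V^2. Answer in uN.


Step 1: Identify parameters.
eps0 = 8.854e-6 uN/V^2, A = 15422 um^2, V = 34 V, d = 8 um
Step 2: Compute V^2 = 34^2 = 1156
Step 3: Compute d^2 = 8^2 = 64
Step 4: F = 0.5 * 8.854e-6 * 15422 * 1156 / 64
F = 1.233 uN


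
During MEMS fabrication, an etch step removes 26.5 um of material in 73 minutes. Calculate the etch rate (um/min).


Step 1: Etch rate = depth / time
Step 2: rate = 26.5 / 73
rate = 0.363 um/min


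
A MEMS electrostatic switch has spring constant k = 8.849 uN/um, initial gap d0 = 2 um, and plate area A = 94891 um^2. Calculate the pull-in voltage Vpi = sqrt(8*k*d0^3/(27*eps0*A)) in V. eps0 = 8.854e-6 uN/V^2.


Step 1: Compute numerator: 8 * k * d0^3 = 8 * 8.849 * 2^3 = 566.336
Step 2: Compute denominator: 27 * eps0 * A = 27 * 8.854e-6 * 94891 = 22.684453
Step 3: Vpi = sqrt(566.336 / 22.684453)
Vpi = 5.0 V


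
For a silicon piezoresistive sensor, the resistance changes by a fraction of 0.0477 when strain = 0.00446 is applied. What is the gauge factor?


Step 1: Identify values.
dR/R = 0.0477, strain = 0.00446
Step 2: GF = (dR/R) / strain = 0.0477 / 0.00446
GF = 10.7


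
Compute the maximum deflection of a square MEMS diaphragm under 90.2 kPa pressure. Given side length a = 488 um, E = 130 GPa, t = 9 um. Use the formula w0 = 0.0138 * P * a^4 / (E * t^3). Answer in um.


Step 1: Convert pressure to compatible units (E is in GPa, so P in GPa).
P = 90.2 kPa = 90.2e-6 GPa
Step 2: Compute numerator: 0.0138 * P * a^4.
a^4 = 488^4 = 56712564736
numerator = 0.0138 * 90.2e-6 * 56712564736 = 7.05935e+04
Step 3: Compute denominator: E * t^3 = 130 * 9^3 = 94770
Step 4: w0 = numerator / denominator = 7.05935e+04 / 94770 = 0.7449 um


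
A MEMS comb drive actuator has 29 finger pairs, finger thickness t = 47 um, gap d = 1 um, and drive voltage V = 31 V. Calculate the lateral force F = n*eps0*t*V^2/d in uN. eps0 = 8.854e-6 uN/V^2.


Step 1: Parameters: n=29, eps0=8.854e-6 uN/V^2, t=47 um, V=31 V, d=1 um
Step 2: V^2 = 961
Step 3: F = 29 * 8.854e-6 * 47 * 961 / 1
F = 11.597 uN


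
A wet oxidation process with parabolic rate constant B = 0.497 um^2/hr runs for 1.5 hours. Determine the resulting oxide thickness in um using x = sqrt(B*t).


Step 1: Compute B*t = 0.497 * 1.5 = 0.7455
Step 2: x = sqrt(0.7455)
x = 0.863 um


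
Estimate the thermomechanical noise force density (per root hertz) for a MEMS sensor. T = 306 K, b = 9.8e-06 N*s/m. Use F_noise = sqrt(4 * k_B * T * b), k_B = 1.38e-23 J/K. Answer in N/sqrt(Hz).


Step 1: Compute 4 * k_B * T * b
= 4 * 1.38e-23 * 306 * 9.8e-06
= 1.6553e-25 N^2/Hz
Step 2: F_noise = sqrt(1.6553e-25)
F_noise = 4.07e-13 N/sqrt(Hz)


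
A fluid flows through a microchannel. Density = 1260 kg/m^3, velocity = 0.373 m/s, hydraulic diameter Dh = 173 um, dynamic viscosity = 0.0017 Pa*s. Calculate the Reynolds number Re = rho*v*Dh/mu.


Step 1: Convert Dh to meters: Dh = 173e-6 m
Step 2: Re = rho * v * Dh / mu
Re = 1260 * 0.373 * 173e-6 / 0.0017
Re = 47.827


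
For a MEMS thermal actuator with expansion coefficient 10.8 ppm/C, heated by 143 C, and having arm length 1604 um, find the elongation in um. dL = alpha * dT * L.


Step 1: Convert CTE: alpha = 10.8 ppm/C = 10.8e-6 /C
Step 2: dL = 10.8e-6 * 143 * 1604
dL = 2.4772 um


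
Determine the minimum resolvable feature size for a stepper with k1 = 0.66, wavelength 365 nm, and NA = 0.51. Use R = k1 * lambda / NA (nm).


Step 1: Identify values: k1 = 0.66, lambda = 365 nm, NA = 0.51
Step 2: R = k1 * lambda / NA
R = 0.66 * 365 / 0.51
R = 472.4 nm


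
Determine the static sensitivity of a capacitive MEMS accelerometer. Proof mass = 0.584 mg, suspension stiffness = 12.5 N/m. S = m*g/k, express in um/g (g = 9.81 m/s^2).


Step 1: Convert mass: m = 0.584 mg = 5.84e-07 kg
Step 2: S = m * g / k = 5.84e-07 * 9.81 / 12.5
Step 3: S = 4.58e-07 m/g
Step 4: Convert to um/g: S = 0.458 um/g


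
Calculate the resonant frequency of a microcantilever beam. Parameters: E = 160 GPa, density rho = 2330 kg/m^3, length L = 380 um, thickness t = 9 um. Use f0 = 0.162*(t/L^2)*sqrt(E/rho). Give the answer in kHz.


Step 1: Convert units to SI.
t_SI = 9e-6 m, L_SI = 380e-6 m
Step 2: Calculate sqrt(E/rho).
sqrt(160e9 / 2330) = 8286.71 m/s
Step 3: Compute f0.
f0 = 0.162 * 9e-6 / (380e-6)^2 * 8286.71 = 83670.5 Hz = 83.67 kHz


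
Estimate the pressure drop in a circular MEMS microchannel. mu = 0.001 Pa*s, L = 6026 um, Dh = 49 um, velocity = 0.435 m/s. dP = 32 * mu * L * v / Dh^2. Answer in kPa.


Step 1: Convert to SI: L = 6026e-6 m, Dh = 49e-6 m
Step 2: dP = 32 * 0.001 * 6026e-6 * 0.435 / (49e-6)^2
Step 3: dP = 34936.24 Pa
Step 4: Convert to kPa: dP = 34.94 kPa


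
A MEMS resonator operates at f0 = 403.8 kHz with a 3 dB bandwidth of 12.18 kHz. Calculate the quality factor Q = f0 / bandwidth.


Step 1: Q = f0 / bandwidth
Step 2: Q = 403.8 / 12.18
Q = 33.2


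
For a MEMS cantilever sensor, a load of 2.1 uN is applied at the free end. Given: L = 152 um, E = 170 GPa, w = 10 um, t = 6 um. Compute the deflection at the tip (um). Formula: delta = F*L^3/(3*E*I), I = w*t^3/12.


Step 1: Calculate the second moment of area.
I = w * t^3 / 12 = 10 * 6^3 / 12 = 180.0 um^4
Step 2: Convert E to consistent units (1 GPa = 1000 uN/um^2).
E = 170 GPa = 170000 uN/um^2
Step 3: Calculate tip deflection.
delta = F * L^3 / (3 * E * I)
delta = 2.1 * 152^3 / (3 * 170000 * 180.0)
delta = 0.0803 um


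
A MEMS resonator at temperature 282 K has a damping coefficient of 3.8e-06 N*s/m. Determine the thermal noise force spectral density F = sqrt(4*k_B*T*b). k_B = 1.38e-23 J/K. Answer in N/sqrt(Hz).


Step 1: Compute 4 * k_B * T * b
= 4 * 1.38e-23 * 282 * 3.8e-06
= 5.9152e-26 N^2/Hz
Step 2: F_noise = sqrt(5.9152e-26)
F_noise = 2.43e-13 N/sqrt(Hz)


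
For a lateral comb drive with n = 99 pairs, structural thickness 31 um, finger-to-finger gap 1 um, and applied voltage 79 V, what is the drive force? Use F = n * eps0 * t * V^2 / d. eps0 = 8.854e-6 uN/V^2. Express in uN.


Step 1: Parameters: n=99, eps0=8.854e-6 uN/V^2, t=31 um, V=79 V, d=1 um
Step 2: V^2 = 6241
Step 3: F = 99 * 8.854e-6 * 31 * 6241 / 1
F = 169.586 uN


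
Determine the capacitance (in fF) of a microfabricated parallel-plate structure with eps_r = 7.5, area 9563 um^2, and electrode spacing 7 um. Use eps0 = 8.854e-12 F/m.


Step 1: Convert area to m^2: A = 9563e-12 m^2
Step 2: Convert gap to m: d = 7e-6 m
Step 3: C = eps0 * eps_r * A / d
C = 8.854e-12 * 7.5 * 9563e-12 / 7e-6
Step 4: Convert to fF (multiply by 1e15).
C = 90.72 fF


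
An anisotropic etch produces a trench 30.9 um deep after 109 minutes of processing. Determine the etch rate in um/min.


Step 1: Etch rate = depth / time
Step 2: rate = 30.9 / 109
rate = 0.283 um/min


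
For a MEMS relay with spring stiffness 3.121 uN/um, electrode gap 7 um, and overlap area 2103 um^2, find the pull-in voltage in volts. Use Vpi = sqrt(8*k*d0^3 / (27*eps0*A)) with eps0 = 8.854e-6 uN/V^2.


Step 1: Compute numerator: 8 * k * d0^3 = 8 * 3.121 * 7^3 = 8564.024
Step 2: Compute denominator: 27 * eps0 * A = 27 * 8.854e-6 * 2103 = 0.502739
Step 3: Vpi = sqrt(8564.024 / 0.502739)
Vpi = 130.52 V


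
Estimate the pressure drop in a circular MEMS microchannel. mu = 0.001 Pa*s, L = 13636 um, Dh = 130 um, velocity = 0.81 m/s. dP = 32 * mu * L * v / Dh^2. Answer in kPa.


Step 1: Convert to SI: L = 13636e-6 m, Dh = 130e-6 m
Step 2: dP = 32 * 0.001 * 13636e-6 * 0.81 / (130e-6)^2
Step 3: dP = 20913.91 Pa
Step 4: Convert to kPa: dP = 20.91 kPa


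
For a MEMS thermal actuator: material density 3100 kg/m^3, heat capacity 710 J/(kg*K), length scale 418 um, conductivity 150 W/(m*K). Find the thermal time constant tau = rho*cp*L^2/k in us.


Step 1: Convert L to m: L = 418e-6 m
Step 2: L^2 = (418e-6)^2 = 1.74724e-07 m^2
Step 3: tau = 3100 * 710 * 1.74724e-07 / 150 = 2.56378349e-03 s
Step 4: Convert to microseconds (multiply by 1e6).
tau = 2563.783 us


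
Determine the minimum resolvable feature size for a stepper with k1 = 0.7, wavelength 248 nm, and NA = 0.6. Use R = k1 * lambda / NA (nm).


Step 1: Identify values: k1 = 0.7, lambda = 248 nm, NA = 0.6
Step 2: R = k1 * lambda / NA
R = 0.7 * 248 / 0.6
R = 289.3 nm


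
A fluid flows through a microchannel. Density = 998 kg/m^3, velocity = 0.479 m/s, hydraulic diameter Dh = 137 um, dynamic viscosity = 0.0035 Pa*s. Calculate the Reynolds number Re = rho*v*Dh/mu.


Step 1: Convert Dh to meters: Dh = 137e-6 m
Step 2: Re = rho * v * Dh / mu
Re = 998 * 0.479 * 137e-6 / 0.0035
Re = 18.712


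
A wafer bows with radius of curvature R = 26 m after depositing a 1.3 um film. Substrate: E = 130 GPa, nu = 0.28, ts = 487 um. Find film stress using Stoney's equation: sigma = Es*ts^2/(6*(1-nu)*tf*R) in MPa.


Step 1: Compute numerator: Es * ts^2 = 130 * 487^2 = 30831970 (GPa*um^2)
Step 2: Compute denominator (R in um): 6*(1-nu)*tf*R = 6*0.72*1.3*26e6 = 146016000.0 (um^2)
Step 3: sigma (GPa) = 30831970 / 146016000.0 = 2.11155e-01 GPa
Step 4: Convert to MPa (x1000): sigma = 211.2 MPa


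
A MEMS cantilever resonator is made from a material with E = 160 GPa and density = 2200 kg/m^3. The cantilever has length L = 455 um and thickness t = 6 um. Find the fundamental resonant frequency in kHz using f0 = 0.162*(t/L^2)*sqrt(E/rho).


Step 1: Convert units to SI.
t_SI = 6e-6 m, L_SI = 455e-6 m
Step 2: Calculate sqrt(E/rho).
sqrt(160e9 / 2200) = 8528.03 m/s
Step 3: Compute f0.
f0 = 0.162 * 6e-6 / (455e-6)^2 * 8528.03 = 40039.8 Hz = 40.04 kHz


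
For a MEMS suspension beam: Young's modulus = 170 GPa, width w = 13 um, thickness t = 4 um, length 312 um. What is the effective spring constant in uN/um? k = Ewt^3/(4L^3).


Step 1: Convert E to consistent units (1 GPa = 1000 uN/um^2).
E = 170 GPa = 170000 uN/um^2
Step 2: Compute t^3 = 4^3 = 64
Step 3: Compute L^3 = 312^3 = 30371328
Step 4: k = 170000 * 13 * 64 / (4 * 30371328)
k = 1.1643 uN/um


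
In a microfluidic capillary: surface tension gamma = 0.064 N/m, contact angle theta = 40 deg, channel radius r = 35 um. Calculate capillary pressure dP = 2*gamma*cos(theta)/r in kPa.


Step 1: cos(40 deg) = 0.766
Step 2: Convert r to m: r = 35e-6 m
Step 3: dP = 2 * 0.064 * 0.766 / 35e-6 = 2801.4 Pa
Step 4: Convert Pa to kPa (divide by 1000).
dP = 2.8 kPa
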